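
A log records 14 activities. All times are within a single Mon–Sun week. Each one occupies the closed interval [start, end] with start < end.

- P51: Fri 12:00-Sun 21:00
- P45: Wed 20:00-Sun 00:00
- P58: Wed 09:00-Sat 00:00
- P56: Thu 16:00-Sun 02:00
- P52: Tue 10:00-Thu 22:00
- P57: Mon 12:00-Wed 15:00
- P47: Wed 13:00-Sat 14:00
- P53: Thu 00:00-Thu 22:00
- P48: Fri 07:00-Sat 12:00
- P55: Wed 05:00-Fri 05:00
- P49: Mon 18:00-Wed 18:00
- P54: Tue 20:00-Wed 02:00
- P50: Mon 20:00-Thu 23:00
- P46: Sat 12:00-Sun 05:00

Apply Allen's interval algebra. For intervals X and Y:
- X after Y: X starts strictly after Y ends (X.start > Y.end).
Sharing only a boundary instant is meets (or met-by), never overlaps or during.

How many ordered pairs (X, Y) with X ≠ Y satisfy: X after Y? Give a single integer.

Checking all 182 ordered pairs for relation 'after'; matching pairs in alphabetical order:
(P45, P49): P45 after P49 ✓
(P45, P54): P45 after P54 ✓
(P45, P57): P45 after P57 ✓
(P46, P49): P46 after P49 ✓
(P46, P50): P46 after P50 ✓
(P46, P52): P46 after P52 ✓
(P46, P53): P46 after P53 ✓
(P46, P54): P46 after P54 ✓
(P46, P55): P46 after P55 ✓
(P46, P57): P46 after P57 ✓
(P46, P58): P46 after P58 ✓
(P47, P54): P47 after P54 ✓
(P48, P49): P48 after P49 ✓
(P48, P50): P48 after P50 ✓
(P48, P52): P48 after P52 ✓
(P48, P53): P48 after P53 ✓
(P48, P54): P48 after P54 ✓
(P48, P55): P48 after P55 ✓
(P48, P57): P48 after P57 ✓
(P51, P49): P51 after P49 ✓
(P51, P50): P51 after P50 ✓
(P51, P52): P51 after P52 ✓
(P51, P53): P51 after P53 ✓
(P51, P54): P51 after P54 ✓
... plus 10 further pairs not listed.
Count: 34.

34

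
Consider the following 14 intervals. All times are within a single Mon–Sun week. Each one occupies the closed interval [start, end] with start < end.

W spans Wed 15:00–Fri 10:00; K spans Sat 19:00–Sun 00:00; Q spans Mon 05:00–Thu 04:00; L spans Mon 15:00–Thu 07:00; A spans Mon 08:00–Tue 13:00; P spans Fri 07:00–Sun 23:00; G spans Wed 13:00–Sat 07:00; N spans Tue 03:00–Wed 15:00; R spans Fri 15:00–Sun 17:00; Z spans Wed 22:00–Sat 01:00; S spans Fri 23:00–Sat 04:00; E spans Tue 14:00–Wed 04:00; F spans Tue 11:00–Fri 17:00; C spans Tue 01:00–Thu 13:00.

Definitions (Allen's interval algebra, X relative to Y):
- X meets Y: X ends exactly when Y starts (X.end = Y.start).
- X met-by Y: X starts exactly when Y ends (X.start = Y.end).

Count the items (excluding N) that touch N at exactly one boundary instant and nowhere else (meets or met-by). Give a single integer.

1

Target N = [Tue 03:00, Wed 15:00].
A [Mon 08:00, Tue 13:00] → overlaps → no.
C [Tue 01:00, Thu 13:00] → contains → no.
E [Tue 14:00, Wed 04:00] → during → no.
F [Tue 11:00, Fri 17:00] → overlapped-by → no.
G [Wed 13:00, Sat 07:00] → overlapped-by → no.
K [Sat 19:00, Sun 00:00] → after → no.
L [Mon 15:00, Thu 07:00] → contains → no.
P [Fri 07:00, Sun 23:00] → after → no.
Q [Mon 05:00, Thu 04:00] → contains → no.
R [Fri 15:00, Sun 17:00] → after → no.
S [Fri 23:00, Sat 04:00] → after → no.
W [Wed 15:00, Fri 10:00] → met-by → counts.
Z [Wed 22:00, Sat 01:00] → after → no.
Total: 1.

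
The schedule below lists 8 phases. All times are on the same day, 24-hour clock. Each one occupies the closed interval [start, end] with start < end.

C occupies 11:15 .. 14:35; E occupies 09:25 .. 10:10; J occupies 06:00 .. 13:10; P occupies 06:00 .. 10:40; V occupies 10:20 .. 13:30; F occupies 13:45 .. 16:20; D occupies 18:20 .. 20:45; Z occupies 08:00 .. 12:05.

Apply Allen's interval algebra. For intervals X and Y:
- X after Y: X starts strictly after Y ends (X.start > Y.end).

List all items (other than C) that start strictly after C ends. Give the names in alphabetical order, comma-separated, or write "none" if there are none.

Target C = [11:15, 14:35].
D [18:20, 20:45] → after → yes.
E [09:25, 10:10] → before → no.
F [13:45, 16:20] → overlapped-by → no.
J [06:00, 13:10] → overlaps → no.
P [06:00, 10:40] → before → no.
V [10:20, 13:30] → overlaps → no.
Z [08:00, 12:05] → overlaps → no.
Result: D.

D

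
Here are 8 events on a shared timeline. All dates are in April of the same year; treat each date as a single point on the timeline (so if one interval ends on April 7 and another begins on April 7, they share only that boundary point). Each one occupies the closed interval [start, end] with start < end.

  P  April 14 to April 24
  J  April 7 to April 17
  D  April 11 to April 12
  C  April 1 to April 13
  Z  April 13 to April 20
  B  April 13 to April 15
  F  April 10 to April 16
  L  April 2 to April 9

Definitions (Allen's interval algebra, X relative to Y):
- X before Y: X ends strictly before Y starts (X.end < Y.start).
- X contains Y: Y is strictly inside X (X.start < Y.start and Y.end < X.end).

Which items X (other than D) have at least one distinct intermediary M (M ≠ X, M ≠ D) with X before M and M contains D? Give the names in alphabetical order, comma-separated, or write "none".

L

Target D = [April 11, April 12].
Intermediaries M with M contains D: C, F, J.
Via C — items with X before C: none.
Via F — items with X before F: L.
Via J — items with X before J: none.
Union: L.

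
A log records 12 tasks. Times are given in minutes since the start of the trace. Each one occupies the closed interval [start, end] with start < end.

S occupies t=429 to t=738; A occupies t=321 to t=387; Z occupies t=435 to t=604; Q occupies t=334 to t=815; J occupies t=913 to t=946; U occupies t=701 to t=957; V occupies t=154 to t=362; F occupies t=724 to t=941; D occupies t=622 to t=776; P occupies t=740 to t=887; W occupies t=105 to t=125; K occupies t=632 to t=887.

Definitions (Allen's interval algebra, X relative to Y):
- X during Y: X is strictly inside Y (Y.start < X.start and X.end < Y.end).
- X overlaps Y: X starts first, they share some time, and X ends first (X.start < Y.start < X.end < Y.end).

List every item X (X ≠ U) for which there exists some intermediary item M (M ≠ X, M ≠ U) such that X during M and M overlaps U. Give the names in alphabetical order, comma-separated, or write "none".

Target U = [t=701, t=957].
Intermediaries M with M overlaps U: D, K, Q, S.
Via D — items with X during D: none.
Via K — items with X during K: none.
Via Q — items with X during Q: D, S, Z.
Via S — items with X during S: Z.
Union: D, S, Z.

D, S, Z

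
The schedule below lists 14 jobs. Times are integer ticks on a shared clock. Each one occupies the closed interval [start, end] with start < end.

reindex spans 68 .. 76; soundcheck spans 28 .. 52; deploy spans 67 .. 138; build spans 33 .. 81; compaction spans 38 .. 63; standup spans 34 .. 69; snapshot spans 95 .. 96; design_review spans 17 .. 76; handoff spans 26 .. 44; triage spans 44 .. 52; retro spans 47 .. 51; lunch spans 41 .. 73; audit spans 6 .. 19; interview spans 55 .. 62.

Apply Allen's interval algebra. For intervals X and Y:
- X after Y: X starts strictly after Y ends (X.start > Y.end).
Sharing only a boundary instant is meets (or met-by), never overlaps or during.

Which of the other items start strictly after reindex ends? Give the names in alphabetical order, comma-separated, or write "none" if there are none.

Target reindex = [68, 76].
audit [6, 19] → before → no.
build [33, 81] → contains → no.
compaction [38, 63] → before → no.
deploy [67, 138] → contains → no.
design_review [17, 76] → finished-by → no.
handoff [26, 44] → before → no.
interview [55, 62] → before → no.
lunch [41, 73] → overlaps → no.
retro [47, 51] → before → no.
snapshot [95, 96] → after → yes.
soundcheck [28, 52] → before → no.
standup [34, 69] → overlaps → no.
triage [44, 52] → before → no.
Result: snapshot.

snapshot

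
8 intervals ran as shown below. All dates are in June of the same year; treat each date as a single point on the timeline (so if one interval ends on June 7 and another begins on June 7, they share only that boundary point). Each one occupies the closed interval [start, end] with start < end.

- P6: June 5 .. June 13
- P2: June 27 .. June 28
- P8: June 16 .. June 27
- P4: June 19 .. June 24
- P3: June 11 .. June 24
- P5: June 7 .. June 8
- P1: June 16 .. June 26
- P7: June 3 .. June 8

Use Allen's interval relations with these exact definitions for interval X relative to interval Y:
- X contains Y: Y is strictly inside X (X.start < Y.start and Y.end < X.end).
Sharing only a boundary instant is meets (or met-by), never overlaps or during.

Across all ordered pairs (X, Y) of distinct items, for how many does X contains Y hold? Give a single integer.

Checking all 56 ordered pairs for relation 'contains'; matching pairs in alphabetical order:
(P1, P4): P1 contains P4 ✓
(P6, P5): P6 contains P5 ✓
(P8, P4): P8 contains P4 ✓
Count: 3.

3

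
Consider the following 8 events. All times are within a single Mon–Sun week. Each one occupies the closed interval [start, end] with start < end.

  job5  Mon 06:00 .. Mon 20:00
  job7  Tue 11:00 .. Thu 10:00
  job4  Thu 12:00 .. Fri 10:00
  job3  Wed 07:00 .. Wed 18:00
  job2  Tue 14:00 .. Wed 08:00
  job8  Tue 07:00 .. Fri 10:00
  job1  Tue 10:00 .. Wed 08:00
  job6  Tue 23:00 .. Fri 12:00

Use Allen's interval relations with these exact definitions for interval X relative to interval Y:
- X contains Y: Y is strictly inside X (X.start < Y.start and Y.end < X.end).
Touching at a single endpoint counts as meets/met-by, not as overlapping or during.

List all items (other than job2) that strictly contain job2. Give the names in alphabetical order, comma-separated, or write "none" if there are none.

Target job2 = [Tue 14:00, Wed 08:00].
job1 [Tue 10:00, Wed 08:00] → finished-by → no.
job3 [Wed 07:00, Wed 18:00] → overlapped-by → no.
job4 [Thu 12:00, Fri 10:00] → after → no.
job5 [Mon 06:00, Mon 20:00] → before → no.
job6 [Tue 23:00, Fri 12:00] → overlapped-by → no.
job7 [Tue 11:00, Thu 10:00] → contains → yes.
job8 [Tue 07:00, Fri 10:00] → contains → yes.
Result: job7, job8.

job7, job8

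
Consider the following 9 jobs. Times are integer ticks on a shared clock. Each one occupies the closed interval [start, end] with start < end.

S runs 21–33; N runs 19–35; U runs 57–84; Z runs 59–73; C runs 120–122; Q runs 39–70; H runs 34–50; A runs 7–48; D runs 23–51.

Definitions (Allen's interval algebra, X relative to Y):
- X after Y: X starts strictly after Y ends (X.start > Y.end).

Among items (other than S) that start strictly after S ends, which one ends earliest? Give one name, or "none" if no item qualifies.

H

Target S = [21, 33].
A [7, 48] → contains → excluded.
C [120, 122] → after → candidate.
D [23, 51] → overlapped-by → excluded.
H [34, 50] → after → candidate.
N [19, 35] → contains → excluded.
Q [39, 70] → after → candidate.
U [57, 84] → after → candidate.
Z [59, 73] → after → candidate.
Among candidates, earliest end is 50 → H.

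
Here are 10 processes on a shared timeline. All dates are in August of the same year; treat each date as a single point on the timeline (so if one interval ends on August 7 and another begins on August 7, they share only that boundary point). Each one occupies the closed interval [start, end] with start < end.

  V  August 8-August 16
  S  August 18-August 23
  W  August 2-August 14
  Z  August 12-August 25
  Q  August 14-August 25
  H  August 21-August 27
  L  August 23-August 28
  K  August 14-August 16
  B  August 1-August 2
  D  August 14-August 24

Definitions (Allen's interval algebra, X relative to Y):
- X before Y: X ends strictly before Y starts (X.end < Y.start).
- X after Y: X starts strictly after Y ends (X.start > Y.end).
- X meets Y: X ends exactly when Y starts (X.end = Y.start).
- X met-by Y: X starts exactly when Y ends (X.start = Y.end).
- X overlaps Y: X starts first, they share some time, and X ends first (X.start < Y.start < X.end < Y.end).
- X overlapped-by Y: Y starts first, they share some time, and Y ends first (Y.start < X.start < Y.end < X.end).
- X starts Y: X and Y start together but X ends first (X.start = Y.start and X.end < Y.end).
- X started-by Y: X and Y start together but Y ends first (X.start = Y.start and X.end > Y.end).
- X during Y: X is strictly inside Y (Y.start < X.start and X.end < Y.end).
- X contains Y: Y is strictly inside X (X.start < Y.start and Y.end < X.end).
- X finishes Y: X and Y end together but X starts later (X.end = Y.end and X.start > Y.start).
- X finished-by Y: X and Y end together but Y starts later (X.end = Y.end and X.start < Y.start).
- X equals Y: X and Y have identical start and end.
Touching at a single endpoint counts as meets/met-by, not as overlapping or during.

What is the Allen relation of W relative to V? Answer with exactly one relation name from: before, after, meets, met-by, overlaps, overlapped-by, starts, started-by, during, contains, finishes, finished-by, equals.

overlaps

W = [August 2, August 14]; V = [August 8, August 16].
Compare endpoints: W.start < V.start, W.start < V.end, W.end > V.start, W.end < V.end.
That pattern is 'overlaps'.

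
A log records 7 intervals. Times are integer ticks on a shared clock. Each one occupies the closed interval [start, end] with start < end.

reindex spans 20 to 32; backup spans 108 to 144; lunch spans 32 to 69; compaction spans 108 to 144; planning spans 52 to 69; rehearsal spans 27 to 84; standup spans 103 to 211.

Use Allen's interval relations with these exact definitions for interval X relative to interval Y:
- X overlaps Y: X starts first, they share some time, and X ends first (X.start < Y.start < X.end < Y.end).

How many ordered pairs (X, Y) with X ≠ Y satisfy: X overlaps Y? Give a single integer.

Checking all 42 ordered pairs for relation 'overlaps'; matching pairs in alphabetical order:
(reindex, rehearsal): reindex overlaps rehearsal ✓
Count: 1.

1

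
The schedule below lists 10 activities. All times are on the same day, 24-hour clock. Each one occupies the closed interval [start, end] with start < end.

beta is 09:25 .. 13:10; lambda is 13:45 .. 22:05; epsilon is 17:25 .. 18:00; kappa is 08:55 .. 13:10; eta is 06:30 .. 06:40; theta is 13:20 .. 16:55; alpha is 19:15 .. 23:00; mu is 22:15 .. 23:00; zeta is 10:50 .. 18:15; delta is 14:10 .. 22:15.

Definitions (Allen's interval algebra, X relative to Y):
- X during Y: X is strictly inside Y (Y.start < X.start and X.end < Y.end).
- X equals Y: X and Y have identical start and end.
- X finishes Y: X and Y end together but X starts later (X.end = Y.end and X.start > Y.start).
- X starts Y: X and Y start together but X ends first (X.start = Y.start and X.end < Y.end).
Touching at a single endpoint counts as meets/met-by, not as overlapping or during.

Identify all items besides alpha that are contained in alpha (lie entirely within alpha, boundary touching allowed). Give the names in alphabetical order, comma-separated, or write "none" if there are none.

Target alpha = [19:15, 23:00].
beta [09:25, 13:10] → before → no.
delta [14:10, 22:15] → overlaps → no.
epsilon [17:25, 18:00] → before → no.
eta [06:30, 06:40] → before → no.
kappa [08:55, 13:10] → before → no.
lambda [13:45, 22:05] → overlaps → no.
mu [22:15, 23:00] → finishes → yes.
theta [13:20, 16:55] → before → no.
zeta [10:50, 18:15] → before → no.
Result: mu.

mu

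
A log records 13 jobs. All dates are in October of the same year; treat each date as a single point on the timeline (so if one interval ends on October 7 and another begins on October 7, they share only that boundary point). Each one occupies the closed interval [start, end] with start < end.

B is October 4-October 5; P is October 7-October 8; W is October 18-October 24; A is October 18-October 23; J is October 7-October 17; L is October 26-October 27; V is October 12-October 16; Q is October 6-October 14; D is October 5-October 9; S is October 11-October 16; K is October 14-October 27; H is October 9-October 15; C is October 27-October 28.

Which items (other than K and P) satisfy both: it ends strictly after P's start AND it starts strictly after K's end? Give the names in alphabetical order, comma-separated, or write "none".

none

Conditions: its end is strictly after P's start (X.end > October 7) AND its start is strictly after K's end (X.start > October 27).
A: end October 23 > October 7? ✓; start October 18 > October 27? ✗ → no.
B: end October 5 > October 7? ✗; start October 4 > October 27? ✗ → no.
C: end October 28 > October 7? ✓; start October 27 > October 27? ✗ → no.
D: end October 9 > October 7? ✓; start October 5 > October 27? ✗ → no.
H: end October 15 > October 7? ✓; start October 9 > October 27? ✗ → no.
J: end October 17 > October 7? ✓; start October 7 > October 27? ✗ → no.
L: end October 27 > October 7? ✓; start October 26 > October 27? ✗ → no.
Q: end October 14 > October 7? ✓; start October 6 > October 27? ✗ → no.
S: end October 16 > October 7? ✓; start October 11 > October 27? ✗ → no.
V: end October 16 > October 7? ✓; start October 12 > October 27? ✗ → no.
W: end October 24 > October 7? ✓; start October 18 > October 27? ✗ → no.
Result: none.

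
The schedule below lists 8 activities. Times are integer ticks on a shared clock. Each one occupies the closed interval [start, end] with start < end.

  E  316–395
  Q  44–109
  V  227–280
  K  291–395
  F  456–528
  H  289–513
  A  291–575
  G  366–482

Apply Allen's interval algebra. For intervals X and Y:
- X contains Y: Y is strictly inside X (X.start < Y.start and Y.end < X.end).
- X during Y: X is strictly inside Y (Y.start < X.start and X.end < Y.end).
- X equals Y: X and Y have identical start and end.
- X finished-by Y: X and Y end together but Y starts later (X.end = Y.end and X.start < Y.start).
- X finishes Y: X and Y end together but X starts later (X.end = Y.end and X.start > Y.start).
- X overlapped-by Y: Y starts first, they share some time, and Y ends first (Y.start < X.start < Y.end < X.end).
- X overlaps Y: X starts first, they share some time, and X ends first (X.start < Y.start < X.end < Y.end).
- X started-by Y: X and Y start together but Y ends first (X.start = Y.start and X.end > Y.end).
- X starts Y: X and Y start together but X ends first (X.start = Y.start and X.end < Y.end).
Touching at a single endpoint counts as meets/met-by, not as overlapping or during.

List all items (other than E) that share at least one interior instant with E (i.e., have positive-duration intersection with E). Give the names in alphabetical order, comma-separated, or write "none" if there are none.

A, G, H, K

Target E = [316, 395].
A [291, 575] → contains → yes.
F [456, 528] → after → no.
G [366, 482] → overlapped-by → yes.
H [289, 513] → contains → yes.
K [291, 395] → finished-by → yes.
Q [44, 109] → before → no.
V [227, 280] → before → no.
Result: A, G, H, K.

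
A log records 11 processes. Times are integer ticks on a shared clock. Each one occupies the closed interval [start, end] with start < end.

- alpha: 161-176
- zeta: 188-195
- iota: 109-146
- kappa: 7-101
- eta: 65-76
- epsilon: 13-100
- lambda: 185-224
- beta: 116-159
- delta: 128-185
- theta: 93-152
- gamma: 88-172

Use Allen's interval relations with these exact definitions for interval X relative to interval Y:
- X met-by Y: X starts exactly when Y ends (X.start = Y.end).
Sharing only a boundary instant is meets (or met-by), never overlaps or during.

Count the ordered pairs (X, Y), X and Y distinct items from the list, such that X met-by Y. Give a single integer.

1

Checking all 110 ordered pairs for relation 'met-by'; matching pairs in alphabetical order:
(lambda, delta): lambda met-by delta ✓
Count: 1.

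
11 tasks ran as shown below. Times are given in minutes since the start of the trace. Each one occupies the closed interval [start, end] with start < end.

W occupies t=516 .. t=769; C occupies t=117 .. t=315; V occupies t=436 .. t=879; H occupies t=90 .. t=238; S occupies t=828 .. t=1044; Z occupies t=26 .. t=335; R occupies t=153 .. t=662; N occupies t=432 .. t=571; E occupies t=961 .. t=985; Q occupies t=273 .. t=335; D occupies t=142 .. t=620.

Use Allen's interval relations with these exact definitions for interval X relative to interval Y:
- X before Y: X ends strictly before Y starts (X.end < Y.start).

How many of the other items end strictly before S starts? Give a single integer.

Target S = [t=828, t=1044].
C [t=117, t=315] → before → counts.
D [t=142, t=620] → before → counts.
E [t=961, t=985] → during → no.
H [t=90, t=238] → before → counts.
N [t=432, t=571] → before → counts.
Q [t=273, t=335] → before → counts.
R [t=153, t=662] → before → counts.
V [t=436, t=879] → overlaps → no.
W [t=516, t=769] → before → counts.
Z [t=26, t=335] → before → counts.
Total: 8.

8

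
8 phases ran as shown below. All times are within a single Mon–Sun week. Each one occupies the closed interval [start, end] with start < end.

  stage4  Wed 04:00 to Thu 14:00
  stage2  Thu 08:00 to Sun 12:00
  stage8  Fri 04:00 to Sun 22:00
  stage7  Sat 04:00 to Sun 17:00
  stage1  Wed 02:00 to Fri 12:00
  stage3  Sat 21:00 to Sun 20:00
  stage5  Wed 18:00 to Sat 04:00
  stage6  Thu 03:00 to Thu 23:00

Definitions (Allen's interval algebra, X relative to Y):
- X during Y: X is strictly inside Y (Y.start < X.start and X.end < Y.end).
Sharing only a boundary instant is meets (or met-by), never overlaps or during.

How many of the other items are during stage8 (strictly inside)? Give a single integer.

Target stage8 = [Fri 04:00, Sun 22:00].
stage1 [Wed 02:00, Fri 12:00] → overlaps → no.
stage2 [Thu 08:00, Sun 12:00] → overlaps → no.
stage3 [Sat 21:00, Sun 20:00] → during → counts.
stage4 [Wed 04:00, Thu 14:00] → before → no.
stage5 [Wed 18:00, Sat 04:00] → overlaps → no.
stage6 [Thu 03:00, Thu 23:00] → before → no.
stage7 [Sat 04:00, Sun 17:00] → during → counts.
Total: 2.

2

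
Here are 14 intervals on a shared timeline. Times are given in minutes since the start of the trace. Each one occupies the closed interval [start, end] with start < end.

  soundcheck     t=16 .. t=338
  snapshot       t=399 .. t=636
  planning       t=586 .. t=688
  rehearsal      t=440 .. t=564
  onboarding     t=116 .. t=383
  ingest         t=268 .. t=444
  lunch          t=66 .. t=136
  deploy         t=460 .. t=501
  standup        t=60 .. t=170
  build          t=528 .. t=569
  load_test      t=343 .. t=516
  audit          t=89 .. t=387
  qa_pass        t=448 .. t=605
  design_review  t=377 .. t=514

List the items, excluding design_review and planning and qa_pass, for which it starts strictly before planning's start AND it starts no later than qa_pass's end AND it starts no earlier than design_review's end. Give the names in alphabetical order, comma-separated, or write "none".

build

Conditions: its start is strictly before planning's start (X.start < t=586) AND its start is no later than qa_pass's end (X.start <= t=605) AND its start is no earlier than design_review's end (X.start >= t=514).
audit: start t=89 < t=586? ✓; start t=89 <= t=605? ✓; start t=89 >= t=514? ✗ → no.
build: start t=528 < t=586? ✓; start t=528 <= t=605? ✓; start t=528 >= t=514? ✓ → yes.
deploy: start t=460 < t=586? ✓; start t=460 <= t=605? ✓; start t=460 >= t=514? ✗ → no.
ingest: start t=268 < t=586? ✓; start t=268 <= t=605? ✓; start t=268 >= t=514? ✗ → no.
load_test: start t=343 < t=586? ✓; start t=343 <= t=605? ✓; start t=343 >= t=514? ✗ → no.
lunch: start t=66 < t=586? ✓; start t=66 <= t=605? ✓; start t=66 >= t=514? ✗ → no.
onboarding: start t=116 < t=586? ✓; start t=116 <= t=605? ✓; start t=116 >= t=514? ✗ → no.
rehearsal: start t=440 < t=586? ✓; start t=440 <= t=605? ✓; start t=440 >= t=514? ✗ → no.
snapshot: start t=399 < t=586? ✓; start t=399 <= t=605? ✓; start t=399 >= t=514? ✗ → no.
soundcheck: start t=16 < t=586? ✓; start t=16 <= t=605? ✓; start t=16 >= t=514? ✗ → no.
standup: start t=60 < t=586? ✓; start t=60 <= t=605? ✓; start t=60 >= t=514? ✗ → no.
Result: build.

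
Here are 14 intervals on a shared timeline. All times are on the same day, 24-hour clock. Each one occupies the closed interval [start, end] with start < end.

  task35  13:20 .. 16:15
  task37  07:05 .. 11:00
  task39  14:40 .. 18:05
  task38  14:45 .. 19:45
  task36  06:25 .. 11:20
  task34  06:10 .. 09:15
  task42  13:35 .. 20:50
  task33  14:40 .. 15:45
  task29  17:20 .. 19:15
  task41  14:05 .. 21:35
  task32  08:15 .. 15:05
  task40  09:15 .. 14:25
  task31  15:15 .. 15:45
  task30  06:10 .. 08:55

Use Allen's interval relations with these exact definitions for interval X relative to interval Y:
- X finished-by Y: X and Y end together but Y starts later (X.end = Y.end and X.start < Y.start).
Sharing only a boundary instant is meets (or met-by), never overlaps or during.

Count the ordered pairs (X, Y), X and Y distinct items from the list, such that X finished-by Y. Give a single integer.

1

Checking all 182 ordered pairs for relation 'finished-by'; matching pairs in alphabetical order:
(task33, task31): task33 finished-by task31 ✓
Count: 1.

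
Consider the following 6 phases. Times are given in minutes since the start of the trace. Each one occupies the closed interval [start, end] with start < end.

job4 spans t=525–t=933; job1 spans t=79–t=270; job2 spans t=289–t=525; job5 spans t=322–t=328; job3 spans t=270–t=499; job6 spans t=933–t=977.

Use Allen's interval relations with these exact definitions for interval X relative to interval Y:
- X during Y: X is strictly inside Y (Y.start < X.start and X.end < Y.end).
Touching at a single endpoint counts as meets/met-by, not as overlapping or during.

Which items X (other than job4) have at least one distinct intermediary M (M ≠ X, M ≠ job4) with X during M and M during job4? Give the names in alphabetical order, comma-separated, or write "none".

Target job4 = [t=525, t=933].
Intermediaries M with M during job4: none.
Union: none.

none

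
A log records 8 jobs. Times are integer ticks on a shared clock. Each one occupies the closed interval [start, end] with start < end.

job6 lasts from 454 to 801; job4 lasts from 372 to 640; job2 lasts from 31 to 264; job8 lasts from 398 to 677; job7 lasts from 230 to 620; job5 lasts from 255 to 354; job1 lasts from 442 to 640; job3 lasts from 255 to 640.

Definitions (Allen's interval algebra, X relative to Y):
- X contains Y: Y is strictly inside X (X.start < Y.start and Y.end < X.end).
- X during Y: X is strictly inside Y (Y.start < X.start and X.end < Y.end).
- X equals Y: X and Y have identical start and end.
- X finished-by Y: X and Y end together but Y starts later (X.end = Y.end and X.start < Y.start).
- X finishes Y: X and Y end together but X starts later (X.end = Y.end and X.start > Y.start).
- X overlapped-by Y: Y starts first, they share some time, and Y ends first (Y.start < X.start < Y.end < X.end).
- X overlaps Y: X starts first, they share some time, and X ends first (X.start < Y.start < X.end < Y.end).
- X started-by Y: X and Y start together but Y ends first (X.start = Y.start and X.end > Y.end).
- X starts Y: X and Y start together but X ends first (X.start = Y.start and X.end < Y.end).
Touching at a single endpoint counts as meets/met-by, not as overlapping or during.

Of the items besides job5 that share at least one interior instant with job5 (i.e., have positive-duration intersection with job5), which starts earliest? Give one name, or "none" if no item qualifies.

job2

Target job5 = [255, 354].
job1 [442, 640] → after → excluded.
job2 [31, 264] → overlaps → candidate.
job3 [255, 640] → started-by → candidate.
job4 [372, 640] → after → excluded.
job6 [454, 801] → after → excluded.
job7 [230, 620] → contains → candidate.
job8 [398, 677] → after → excluded.
Among candidates, earliest start is 31 → job2.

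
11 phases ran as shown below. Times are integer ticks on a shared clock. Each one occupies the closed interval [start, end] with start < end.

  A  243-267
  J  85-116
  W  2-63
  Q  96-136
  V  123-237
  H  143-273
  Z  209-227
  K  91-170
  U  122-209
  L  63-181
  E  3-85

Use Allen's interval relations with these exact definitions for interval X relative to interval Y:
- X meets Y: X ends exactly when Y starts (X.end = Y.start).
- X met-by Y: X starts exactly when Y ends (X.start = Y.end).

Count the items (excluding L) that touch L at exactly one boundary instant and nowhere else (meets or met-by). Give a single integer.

Target L = [63, 181].
A [243, 267] → after → no.
E [3, 85] → overlaps → no.
H [143, 273] → overlapped-by → no.
J [85, 116] → during → no.
K [91, 170] → during → no.
Q [96, 136] → during → no.
U [122, 209] → overlapped-by → no.
V [123, 237] → overlapped-by → no.
W [2, 63] → meets → counts.
Z [209, 227] → after → no.
Total: 1.

1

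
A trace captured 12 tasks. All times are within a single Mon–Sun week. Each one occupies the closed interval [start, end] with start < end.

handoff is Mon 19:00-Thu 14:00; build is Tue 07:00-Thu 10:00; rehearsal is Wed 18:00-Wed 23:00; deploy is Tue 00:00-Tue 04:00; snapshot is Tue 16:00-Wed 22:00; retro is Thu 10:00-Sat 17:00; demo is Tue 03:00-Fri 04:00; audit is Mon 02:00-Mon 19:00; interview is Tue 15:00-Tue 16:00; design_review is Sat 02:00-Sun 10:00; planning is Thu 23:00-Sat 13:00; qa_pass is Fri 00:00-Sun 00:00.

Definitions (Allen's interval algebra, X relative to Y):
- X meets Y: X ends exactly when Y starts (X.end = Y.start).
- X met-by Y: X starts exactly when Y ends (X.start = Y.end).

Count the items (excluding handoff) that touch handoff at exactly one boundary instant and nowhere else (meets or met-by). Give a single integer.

1

Target handoff = [Mon 19:00, Thu 14:00].
audit [Mon 02:00, Mon 19:00] → meets → counts.
build [Tue 07:00, Thu 10:00] → during → no.
demo [Tue 03:00, Fri 04:00] → overlapped-by → no.
deploy [Tue 00:00, Tue 04:00] → during → no.
design_review [Sat 02:00, Sun 10:00] → after → no.
interview [Tue 15:00, Tue 16:00] → during → no.
planning [Thu 23:00, Sat 13:00] → after → no.
qa_pass [Fri 00:00, Sun 00:00] → after → no.
rehearsal [Wed 18:00, Wed 23:00] → during → no.
retro [Thu 10:00, Sat 17:00] → overlapped-by → no.
snapshot [Tue 16:00, Wed 22:00] → during → no.
Total: 1.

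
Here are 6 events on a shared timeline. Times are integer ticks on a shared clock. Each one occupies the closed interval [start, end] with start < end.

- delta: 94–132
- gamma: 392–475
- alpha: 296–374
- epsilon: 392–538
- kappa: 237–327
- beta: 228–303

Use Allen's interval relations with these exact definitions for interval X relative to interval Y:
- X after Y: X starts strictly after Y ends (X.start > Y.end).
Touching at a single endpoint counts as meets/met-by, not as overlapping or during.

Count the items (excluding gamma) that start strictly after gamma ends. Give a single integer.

0

Target gamma = [392, 475].
alpha [296, 374] → before → no.
beta [228, 303] → before → no.
delta [94, 132] → before → no.
epsilon [392, 538] → started-by → no.
kappa [237, 327] → before → no.
Total: 0.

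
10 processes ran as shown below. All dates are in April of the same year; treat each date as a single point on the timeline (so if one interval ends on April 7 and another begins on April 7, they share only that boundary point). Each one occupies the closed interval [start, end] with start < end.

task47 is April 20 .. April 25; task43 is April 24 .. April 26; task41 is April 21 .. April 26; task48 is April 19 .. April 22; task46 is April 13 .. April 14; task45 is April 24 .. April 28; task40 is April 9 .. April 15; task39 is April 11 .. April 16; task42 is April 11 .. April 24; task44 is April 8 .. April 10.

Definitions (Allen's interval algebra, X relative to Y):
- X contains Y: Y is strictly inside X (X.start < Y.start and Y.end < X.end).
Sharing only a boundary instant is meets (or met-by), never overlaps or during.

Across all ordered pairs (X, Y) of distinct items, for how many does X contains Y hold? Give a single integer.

4

Checking all 90 ordered pairs for relation 'contains'; matching pairs in alphabetical order:
(task39, task46): task39 contains task46 ✓
(task40, task46): task40 contains task46 ✓
(task42, task46): task42 contains task46 ✓
(task42, task48): task42 contains task48 ✓
Count: 4.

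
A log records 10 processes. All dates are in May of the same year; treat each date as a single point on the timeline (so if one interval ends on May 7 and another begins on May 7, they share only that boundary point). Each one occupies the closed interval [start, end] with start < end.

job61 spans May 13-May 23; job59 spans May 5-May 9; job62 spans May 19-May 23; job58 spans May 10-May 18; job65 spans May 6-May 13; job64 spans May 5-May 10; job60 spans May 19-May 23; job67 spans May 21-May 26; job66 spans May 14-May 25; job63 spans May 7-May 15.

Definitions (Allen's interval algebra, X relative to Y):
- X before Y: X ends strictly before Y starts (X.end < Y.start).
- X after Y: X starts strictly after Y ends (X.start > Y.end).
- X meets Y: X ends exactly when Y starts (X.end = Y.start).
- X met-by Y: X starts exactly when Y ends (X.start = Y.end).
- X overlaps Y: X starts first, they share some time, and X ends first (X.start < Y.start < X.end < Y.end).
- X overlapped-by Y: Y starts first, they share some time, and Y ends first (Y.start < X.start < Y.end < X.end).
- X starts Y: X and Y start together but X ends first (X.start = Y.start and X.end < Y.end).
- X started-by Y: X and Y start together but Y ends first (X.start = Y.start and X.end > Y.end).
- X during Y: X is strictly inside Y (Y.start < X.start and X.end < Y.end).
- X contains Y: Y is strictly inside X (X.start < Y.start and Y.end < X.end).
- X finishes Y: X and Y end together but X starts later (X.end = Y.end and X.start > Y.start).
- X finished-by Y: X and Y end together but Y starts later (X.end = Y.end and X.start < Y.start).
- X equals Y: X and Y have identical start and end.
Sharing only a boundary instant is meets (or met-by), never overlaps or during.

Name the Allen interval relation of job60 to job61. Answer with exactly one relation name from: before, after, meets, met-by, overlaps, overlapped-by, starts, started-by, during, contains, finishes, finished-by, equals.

job60 = [May 19, May 23]; job61 = [May 13, May 23].
Compare endpoints: job60.start > job61.start, job60.start < job61.end, job60.end > job61.start, job60.end = job61.end.
That pattern is 'finishes'.

finishes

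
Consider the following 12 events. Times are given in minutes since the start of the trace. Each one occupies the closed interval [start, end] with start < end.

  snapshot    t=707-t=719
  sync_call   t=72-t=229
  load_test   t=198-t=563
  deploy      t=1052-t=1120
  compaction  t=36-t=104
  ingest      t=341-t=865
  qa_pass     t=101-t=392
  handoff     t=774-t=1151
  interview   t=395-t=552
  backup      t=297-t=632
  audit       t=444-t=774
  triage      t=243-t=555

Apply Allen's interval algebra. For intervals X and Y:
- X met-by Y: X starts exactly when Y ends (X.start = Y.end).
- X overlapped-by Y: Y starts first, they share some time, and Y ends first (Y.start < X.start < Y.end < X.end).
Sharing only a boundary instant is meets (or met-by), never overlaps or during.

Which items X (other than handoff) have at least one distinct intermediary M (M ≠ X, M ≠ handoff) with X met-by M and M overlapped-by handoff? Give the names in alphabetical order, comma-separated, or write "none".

none

Target handoff = [t=774, t=1151].
Intermediaries M with M overlapped-by handoff: none.
Union: none.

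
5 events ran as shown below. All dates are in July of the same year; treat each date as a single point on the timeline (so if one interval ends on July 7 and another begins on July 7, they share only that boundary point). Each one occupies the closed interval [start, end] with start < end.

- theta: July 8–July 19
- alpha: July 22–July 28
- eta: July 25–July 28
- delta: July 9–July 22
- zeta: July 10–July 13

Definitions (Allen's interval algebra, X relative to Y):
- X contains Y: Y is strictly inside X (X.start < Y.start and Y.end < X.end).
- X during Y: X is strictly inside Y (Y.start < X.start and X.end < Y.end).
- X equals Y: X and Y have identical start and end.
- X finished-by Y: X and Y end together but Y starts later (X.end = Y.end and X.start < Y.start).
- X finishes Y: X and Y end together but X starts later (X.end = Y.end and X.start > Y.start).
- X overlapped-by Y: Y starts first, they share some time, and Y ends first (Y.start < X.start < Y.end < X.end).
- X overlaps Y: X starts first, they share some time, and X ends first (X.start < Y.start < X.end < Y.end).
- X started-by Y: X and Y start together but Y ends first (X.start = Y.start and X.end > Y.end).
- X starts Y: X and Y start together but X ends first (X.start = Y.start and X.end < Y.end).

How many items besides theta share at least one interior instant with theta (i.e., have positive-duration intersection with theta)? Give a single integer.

Target theta = [July 8, July 19].
alpha [July 22, July 28] → after → no.
delta [July 9, July 22] → overlapped-by → counts.
eta [July 25, July 28] → after → no.
zeta [July 10, July 13] → during → counts.
Total: 2.

2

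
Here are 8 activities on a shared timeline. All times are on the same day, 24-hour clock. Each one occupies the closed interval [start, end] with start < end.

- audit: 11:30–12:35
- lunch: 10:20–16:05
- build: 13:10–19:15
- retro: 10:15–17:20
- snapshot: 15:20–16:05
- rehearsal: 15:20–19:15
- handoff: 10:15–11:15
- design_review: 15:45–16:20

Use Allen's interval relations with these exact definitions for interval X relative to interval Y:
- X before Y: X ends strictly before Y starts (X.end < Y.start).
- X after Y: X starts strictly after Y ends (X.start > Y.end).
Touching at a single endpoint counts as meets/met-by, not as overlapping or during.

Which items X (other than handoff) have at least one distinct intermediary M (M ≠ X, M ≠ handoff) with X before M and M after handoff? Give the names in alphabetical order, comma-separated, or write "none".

Target handoff = [10:15, 11:15].
Intermediaries M with M after handoff: audit, build, design_review, rehearsal, snapshot.
Via audit — items with X before audit: none.
Via build — items with X before build: audit.
Via design_review — items with X before design_review: audit.
Via rehearsal — items with X before rehearsal: audit.
Via snapshot — items with X before snapshot: audit.
Union: audit.

audit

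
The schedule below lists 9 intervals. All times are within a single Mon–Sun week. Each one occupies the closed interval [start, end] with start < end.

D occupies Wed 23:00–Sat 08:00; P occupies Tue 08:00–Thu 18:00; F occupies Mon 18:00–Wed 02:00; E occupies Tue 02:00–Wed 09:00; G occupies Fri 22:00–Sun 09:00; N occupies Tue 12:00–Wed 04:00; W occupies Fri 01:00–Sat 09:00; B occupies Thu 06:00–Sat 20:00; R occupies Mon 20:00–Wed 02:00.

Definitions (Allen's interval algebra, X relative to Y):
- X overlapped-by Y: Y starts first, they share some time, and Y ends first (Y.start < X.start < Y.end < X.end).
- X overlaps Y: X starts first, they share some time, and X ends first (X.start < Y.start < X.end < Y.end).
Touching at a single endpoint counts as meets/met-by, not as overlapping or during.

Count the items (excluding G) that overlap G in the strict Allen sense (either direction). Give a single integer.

3

Target G = [Fri 22:00, Sun 09:00].
B [Thu 06:00, Sat 20:00] → overlaps → counts.
D [Wed 23:00, Sat 08:00] → overlaps → counts.
E [Tue 02:00, Wed 09:00] → before → no.
F [Mon 18:00, Wed 02:00] → before → no.
N [Tue 12:00, Wed 04:00] → before → no.
P [Tue 08:00, Thu 18:00] → before → no.
R [Mon 20:00, Wed 02:00] → before → no.
W [Fri 01:00, Sat 09:00] → overlaps → counts.
Total: 3.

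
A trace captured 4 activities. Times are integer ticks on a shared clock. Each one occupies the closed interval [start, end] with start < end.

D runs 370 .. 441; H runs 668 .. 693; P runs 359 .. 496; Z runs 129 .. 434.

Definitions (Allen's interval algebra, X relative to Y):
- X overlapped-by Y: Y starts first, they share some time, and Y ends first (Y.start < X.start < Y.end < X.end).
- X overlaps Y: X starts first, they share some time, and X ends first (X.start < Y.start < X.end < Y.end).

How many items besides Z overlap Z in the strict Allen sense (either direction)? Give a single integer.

2

Target Z = [129, 434].
D [370, 441] → overlapped-by → counts.
H [668, 693] → after → no.
P [359, 496] → overlapped-by → counts.
Total: 2.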